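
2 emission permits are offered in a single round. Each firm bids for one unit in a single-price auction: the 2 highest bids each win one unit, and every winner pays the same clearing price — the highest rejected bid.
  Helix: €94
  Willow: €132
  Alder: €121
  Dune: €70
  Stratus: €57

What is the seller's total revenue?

Total revenue: €188

Ordering the bids: 132 (Willow), 121 (Alder), 94 (Helix), 70 (Dune), …
The 2 highest are Willow, Alder.
Clearing price = highest rejected bid = €94.
Total revenue = 2 × €94 = €188.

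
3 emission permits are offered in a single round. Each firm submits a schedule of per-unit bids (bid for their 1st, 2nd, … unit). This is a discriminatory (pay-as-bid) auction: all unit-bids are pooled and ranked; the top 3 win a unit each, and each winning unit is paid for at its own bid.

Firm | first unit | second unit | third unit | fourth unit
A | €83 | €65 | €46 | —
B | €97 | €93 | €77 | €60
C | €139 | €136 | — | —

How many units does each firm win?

Pooled unit-bids ranked (top 3): 139 (C-1), 136 (C-2), 97 (B-1)
Next rejected bid: €93 (not a price — pay-as-bid).
Allocation: B 1, C 2.

B 1, C 2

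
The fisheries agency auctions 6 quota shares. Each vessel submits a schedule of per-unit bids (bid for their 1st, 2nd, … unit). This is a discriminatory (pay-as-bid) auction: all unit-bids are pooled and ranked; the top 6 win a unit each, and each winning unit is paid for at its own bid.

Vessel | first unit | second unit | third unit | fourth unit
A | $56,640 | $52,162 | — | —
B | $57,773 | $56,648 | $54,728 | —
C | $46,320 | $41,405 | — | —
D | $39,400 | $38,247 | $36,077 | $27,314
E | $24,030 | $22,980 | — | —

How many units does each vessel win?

A 2, B 3, C 1

All unit-bids, highest first — top 6: 57,773 (B-1), 56,648 (B-2), 56,640 (A-1), 54,728 (B-3), 52,162 (A-2), 46,320 (C-1)
Next rejected bid: $41,405 (not a price — pay-as-bid).
Allocation: A 2, B 3, C 1.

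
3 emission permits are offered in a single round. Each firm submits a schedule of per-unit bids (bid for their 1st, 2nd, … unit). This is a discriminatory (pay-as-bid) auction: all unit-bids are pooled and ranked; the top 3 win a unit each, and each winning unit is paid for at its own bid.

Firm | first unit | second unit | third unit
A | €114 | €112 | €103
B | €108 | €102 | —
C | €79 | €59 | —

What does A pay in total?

Merging the schedules and taking the best 3: 114 (A-1), 112 (A-2), 108 (B-1)
Next rejected bid: €103 (not a price — pay-as-bid).
A's winning unit-bids: 114 + 112 = €226.

A pays €226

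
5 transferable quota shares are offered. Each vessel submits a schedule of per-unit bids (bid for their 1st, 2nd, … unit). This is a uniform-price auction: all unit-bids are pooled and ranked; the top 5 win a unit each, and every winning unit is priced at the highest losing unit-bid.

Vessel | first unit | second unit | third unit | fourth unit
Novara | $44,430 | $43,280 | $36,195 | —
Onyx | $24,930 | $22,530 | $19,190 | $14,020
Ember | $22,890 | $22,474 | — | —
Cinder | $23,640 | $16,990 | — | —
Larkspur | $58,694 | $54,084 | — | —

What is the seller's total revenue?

Pooled unit-bids ranked (top 5): 58,694 (Larkspur-1), 54,084 (Larkspur-2), 44,430 (Novara-1), 43,280 (Novara-2), 36,195 (Novara-3)
First bid not allocated: $24,930.
Allocation: Larkspur 2, Novara 3. Every unit priced at $24,930.
Revenue = 5 × 24,930 = $124,650.

Total revenue: $124,650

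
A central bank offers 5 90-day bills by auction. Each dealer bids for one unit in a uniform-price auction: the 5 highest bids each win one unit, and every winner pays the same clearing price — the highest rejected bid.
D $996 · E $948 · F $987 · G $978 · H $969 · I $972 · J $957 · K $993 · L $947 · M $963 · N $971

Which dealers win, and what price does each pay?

D, K, F, G, I; each pays $971

Ordering the bids: 996 (D), 993 (K), 987 (F), 978 (G), 972 (I), 971 (N), 969 (H), …
Top 5: D, K, F, G, I.
Clearing price = highest rejected bid = $971.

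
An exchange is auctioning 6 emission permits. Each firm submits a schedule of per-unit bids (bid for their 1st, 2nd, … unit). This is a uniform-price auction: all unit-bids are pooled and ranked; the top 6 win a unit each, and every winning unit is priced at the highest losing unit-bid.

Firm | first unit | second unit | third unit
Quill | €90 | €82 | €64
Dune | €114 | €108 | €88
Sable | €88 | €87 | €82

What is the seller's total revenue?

Pooled unit-bids ranked (top 6): 114 (Dune-1), 108 (Dune-2), 90 (Quill-1), 88 (Dune-3), 88 (Sable-1), 87 (Sable-2)
First bid not allocated: €82.
Allocation: Dune 3, Quill 1, Sable 2. Every unit priced at €82.
Revenue = 6 × 82 = €492.

Total revenue: €492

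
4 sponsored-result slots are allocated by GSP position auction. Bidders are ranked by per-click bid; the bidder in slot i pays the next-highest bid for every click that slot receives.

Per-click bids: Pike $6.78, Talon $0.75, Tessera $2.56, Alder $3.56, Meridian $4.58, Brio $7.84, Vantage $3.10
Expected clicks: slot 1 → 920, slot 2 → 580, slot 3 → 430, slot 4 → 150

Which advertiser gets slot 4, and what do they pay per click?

Ranked by bid: $7.84 (Brio) > $6.78 (Pike) > $4.58 (Meridian) > $3.56 (Alder) > $3.10 (Vantage) > …
Slot 4 goes to the fourth-ranked bidder, Alder, who pays the next bid down: $3.10/click.

Alder; $3.10 per click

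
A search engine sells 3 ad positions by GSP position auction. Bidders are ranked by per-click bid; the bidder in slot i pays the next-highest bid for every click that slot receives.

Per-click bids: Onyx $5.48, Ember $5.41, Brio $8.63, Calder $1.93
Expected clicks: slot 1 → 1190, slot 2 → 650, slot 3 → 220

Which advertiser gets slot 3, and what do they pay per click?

Ember; $1.93 per click

Ranked by bid: $8.63 (Brio) > $5.48 (Onyx) > $5.41 (Ember) > $1.93 (Calder)
Slot 3 goes to the third-ranked bidder, Ember, who pays the next bid down: $1.93/click.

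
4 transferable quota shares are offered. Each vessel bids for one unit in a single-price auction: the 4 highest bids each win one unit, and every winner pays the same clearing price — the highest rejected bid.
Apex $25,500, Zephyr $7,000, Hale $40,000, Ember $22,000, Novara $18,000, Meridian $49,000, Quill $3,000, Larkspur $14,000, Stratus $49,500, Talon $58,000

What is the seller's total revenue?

Ordering the bids: 58,000 (Talon), 49,500 (Stratus), 49,000 (Meridian), 40,000 (Hale), 25,500 (Apex), 22,000 (Ember), …
The 4 highest are Talon, Stratus, Meridian, Hale.
Clearing price = highest rejected bid = $25,500.
Total revenue = 4 × $25,500 = $102,000.

Total revenue: $102,000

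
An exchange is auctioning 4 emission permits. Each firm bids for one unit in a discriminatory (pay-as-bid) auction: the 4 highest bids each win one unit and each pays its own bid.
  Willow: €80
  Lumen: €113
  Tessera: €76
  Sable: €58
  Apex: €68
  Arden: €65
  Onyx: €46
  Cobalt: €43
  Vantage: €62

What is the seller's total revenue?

Total revenue: €337

Bids ranked high→low: 113 (Lumen), 80 (Willow), 76 (Tessera), 68 (Apex), 65 (Arden), 62 (Vantage), …
Winners (4 units): Lumen, Willow, Tessera, Apex.
Total revenue = 113 + 80 + 76 + 68 = €337.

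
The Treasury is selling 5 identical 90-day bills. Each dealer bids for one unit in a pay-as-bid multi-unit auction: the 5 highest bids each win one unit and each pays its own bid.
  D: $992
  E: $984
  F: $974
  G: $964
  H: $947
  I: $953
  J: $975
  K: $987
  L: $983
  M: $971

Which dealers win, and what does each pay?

D $992, K $987, E $984, L $983, J $975

Bids ranked high→low: 992 (D), 987 (K), 984 (E), 983 (L), 975 (J), 974 (F), 971 (M), …
The 5 highest are D, K, E, L, J.
Each winner pays its own bid: D $992, K $987, E $984, L $983, J $975.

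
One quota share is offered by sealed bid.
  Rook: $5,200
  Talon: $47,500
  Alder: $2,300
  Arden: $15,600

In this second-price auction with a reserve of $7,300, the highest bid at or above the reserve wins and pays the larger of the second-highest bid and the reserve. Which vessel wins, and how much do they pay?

Bids in order: 47,500 (Talon) > 15,600 (Arden) > 5,200 (Rook) > 2,300 (Alder)
Talon has the top bid at or above the reserve ($47,500).
max(second-highest $15,600, reserve $7,300) = $15,600; the reserve does not bind.

Talon pays $15,600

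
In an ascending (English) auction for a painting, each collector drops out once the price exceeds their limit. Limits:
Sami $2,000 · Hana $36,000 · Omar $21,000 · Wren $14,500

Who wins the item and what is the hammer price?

Sorting limits: 36,000 (Hana) > 21,000 (Omar) > 14,500 (Wren) > 2,000 (Sami)
Once the price passes $21,000, only Hana is left; the hammer falls at Omar's limit of $21,000.

Hana wins at $21,000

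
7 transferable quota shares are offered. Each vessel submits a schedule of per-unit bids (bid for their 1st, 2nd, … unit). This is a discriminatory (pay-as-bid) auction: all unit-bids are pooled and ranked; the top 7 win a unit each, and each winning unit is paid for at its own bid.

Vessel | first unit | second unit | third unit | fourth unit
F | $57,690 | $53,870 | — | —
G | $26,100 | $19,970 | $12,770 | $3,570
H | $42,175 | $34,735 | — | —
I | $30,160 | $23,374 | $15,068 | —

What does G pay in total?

G pays $26,100

Merging the schedules and taking the best 7: 57,690 (F-1), 53,870 (F-2), 42,175 (H-1), 34,735 (H-2), 30,160 (I-1), 26,100 (G-1), 23,374 (I-2)
Next rejected bid: $19,970 (not a price — pay-as-bid).
G's winning unit-bids: 26,100 = $26,100.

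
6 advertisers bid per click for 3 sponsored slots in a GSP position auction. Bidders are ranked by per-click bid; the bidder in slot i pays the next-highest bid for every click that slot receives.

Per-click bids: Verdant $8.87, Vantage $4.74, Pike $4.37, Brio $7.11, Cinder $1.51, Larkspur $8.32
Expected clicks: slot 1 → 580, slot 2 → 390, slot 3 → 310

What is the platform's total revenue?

Per-click bids in order: $8.87 (Verdant) > $8.32 (Larkspur) > $7.11 (Brio) > $4.74 (Vantage) > …
Slot 1: Verdant pays $8.32 × 580 = $4825.60
Slot 2: Larkspur pays $7.11 × 390 = $2772.90
Slot 3: Brio pays $4.74 × 310 = $1469.40
Total = $9067.90

Total revenue: $9067.90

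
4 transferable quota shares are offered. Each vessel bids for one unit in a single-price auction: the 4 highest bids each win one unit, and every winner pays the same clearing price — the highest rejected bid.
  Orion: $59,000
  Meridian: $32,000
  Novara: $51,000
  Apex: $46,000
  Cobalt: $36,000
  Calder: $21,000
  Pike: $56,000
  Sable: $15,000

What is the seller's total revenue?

Ordering the bids: 59,000 (Orion), 56,000 (Pike), 51,000 (Novara), 46,000 (Apex), 36,000 (Cobalt), 32,000 (Meridian), …
Top 4: Orion, Pike, Novara, Apex.
Highest unsuccessful bid: $36,000 → clearing price.
Total revenue = 4 × $36,000 = $144,000.

Total revenue: $144,000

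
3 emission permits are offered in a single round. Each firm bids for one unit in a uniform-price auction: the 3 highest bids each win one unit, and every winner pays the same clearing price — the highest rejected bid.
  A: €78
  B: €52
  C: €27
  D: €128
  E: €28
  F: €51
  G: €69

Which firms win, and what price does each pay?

D, A, G; each pays €52

Sorting: 128 (D), 78 (A), 69 (G), 52 (B), 51 (F), …
The 3 highest are D, A, G.
First losing bid is B's €52, which sets the uniform price.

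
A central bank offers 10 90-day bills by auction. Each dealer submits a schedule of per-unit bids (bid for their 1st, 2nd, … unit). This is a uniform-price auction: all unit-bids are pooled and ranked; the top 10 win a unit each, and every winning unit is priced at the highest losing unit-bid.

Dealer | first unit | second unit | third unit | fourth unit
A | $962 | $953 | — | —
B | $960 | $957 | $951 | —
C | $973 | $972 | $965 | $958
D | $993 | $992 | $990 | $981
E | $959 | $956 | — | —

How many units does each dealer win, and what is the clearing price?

Merging the schedules and taking the best 10: 993 (D-1), 992 (D-2), 990 (D-3), 981 (D-4), 973 (C-1), 972 (C-2), 965 (C-3), 962 (A-1), 960 (B-1), 959 (E-1)
First bid not allocated: $958.
Allocation: A 1, B 1, C 3, D 4, E 1.

A 1, B 1, C 3, D 4, E 1; clearing price $958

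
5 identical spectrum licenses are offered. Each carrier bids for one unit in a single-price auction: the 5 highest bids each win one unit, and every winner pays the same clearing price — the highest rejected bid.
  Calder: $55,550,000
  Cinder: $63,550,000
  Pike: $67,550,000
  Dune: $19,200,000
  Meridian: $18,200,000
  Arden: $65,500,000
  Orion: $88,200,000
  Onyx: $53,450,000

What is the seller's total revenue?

Ordering the bids: 88,200,000 (Orion), 67,550,000 (Pike), 65,500,000 (Arden), 63,550,000 (Cinder), 55,550,000 (Calder), 53,450,000 (Onyx), 19,200,000 (Dune), …
The 5 highest are Orion, Pike, Arden, Cinder, Calder.
Highest unsuccessful bid: $53,450,000 → clearing price.
Total revenue = 5 × $53,450,000 = $267,250,000.

Total revenue: $267,250,000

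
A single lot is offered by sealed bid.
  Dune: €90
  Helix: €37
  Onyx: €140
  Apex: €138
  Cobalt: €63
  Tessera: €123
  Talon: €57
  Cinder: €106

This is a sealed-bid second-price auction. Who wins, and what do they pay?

Sealed-bid second-price auction: the highest bidder wins and pays the second-highest bid.
Sorting bids: 140 (Onyx) > 138 (Apex) > 123 (Tessera) > 106 (Cinder) > 90 (Dune) > 63 (Cobalt) > …
Onyx is highest; pays the second-highest bid, €138.

Onyx pays €138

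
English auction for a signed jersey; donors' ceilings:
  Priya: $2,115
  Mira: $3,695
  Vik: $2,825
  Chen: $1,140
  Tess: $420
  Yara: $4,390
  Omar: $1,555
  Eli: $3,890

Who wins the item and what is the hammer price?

Yara wins at $3,890

Sorting limits: 4,390 (Yara) > 3,890 (Eli) > 3,695 (Mira) > 2,825 (Vik) > 2,115 (Priya) > 1,555 (Omar) > …
Eli is the last rival to drop out, at $3,890; Yara remains and wins at that price.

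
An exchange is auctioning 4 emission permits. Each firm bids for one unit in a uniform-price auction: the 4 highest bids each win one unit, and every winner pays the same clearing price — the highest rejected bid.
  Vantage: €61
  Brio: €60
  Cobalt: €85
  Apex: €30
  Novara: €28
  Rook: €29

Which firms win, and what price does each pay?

Ordering the bids: 85 (Cobalt), 61 (Vantage), 60 (Brio), 30 (Apex), 29 (Rook), 28 (Novara)
Top 4: Cobalt, Vantage, Brio, Apex.
First losing bid is Rook's €29, which sets the uniform price.

Cobalt, Vantage, Brio, Apex; each pays €29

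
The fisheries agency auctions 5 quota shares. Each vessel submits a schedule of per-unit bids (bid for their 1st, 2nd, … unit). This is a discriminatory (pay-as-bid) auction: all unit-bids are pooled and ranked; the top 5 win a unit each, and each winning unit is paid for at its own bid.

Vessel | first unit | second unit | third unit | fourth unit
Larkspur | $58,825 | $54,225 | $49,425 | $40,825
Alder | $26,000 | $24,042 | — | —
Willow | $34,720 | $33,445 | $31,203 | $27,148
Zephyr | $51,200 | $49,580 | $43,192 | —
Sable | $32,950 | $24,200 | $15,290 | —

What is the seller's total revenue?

Total revenue: $263,255

Merging the schedules and taking the best 5: 58,825 (Larkspur-1), 54,225 (Larkspur-2), 51,200 (Zephyr-1), 49,580 (Zephyr-2), 49,425 (Larkspur-3)
Next rejected bid: $43,192 (not a price — pay-as-bid).
Each winning unit pays its own bid.
Revenue = 58,825 + 54,225 + 51,200 + 49,580 + 49,425 = $263,255.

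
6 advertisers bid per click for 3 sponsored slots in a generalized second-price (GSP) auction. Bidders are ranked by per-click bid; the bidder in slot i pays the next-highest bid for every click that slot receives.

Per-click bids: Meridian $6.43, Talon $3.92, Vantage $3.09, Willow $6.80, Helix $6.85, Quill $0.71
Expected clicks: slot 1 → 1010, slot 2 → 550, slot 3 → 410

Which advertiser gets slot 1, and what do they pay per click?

Helix; $6.80 per click

Sorting advertisers: $6.85 (Helix) > $6.80 (Willow) > $6.43 (Meridian) > $3.92 (Talon) > …
Slot 1 goes to the first-ranked bidder, Helix, who pays the next bid down: $6.80/click.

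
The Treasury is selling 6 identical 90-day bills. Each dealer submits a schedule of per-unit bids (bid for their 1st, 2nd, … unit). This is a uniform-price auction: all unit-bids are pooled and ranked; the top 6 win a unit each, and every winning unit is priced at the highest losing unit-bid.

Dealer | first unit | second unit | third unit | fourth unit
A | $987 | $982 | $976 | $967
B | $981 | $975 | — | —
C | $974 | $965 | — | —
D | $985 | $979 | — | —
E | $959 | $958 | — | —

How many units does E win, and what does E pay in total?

Merging the schedules and taking the best 6: 987 (A-1), 985 (D-1), 982 (A-2), 981 (B-1), 979 (D-2), 976 (A-3)
The (k+1)-th unit-bid is $975.
E wins 0 unit(s) at $975 each.

E: 0 units, pays $0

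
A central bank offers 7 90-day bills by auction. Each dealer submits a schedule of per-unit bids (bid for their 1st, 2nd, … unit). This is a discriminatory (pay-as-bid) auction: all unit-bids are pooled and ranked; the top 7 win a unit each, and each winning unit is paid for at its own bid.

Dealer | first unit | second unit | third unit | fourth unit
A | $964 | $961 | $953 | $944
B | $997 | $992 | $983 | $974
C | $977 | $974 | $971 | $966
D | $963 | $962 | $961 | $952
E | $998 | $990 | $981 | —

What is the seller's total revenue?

Pooled unit-bids ranked (top 7): 998 (E-1), 997 (B-1), 992 (B-2), 990 (E-2), 983 (B-3), 981 (E-3), 977 (C-1)
Next rejected bid: $974 (not a price — pay-as-bid).
Each winning unit pays its own bid.
Revenue = 998 + 997 + 992 + 990 + 983 + 981 + 977 = $6,918.

Total revenue: $6,918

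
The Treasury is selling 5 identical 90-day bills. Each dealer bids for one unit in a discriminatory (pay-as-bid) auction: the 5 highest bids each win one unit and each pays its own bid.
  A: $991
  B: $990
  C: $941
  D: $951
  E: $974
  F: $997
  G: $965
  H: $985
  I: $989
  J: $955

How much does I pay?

Sorting: 997 (F), 991 (A), 990 (B), 989 (I), 985 (H), 974 (E), 965 (G), …
Top 5: F, A, B, I, H.
I wins → own bid $989.

I pays $989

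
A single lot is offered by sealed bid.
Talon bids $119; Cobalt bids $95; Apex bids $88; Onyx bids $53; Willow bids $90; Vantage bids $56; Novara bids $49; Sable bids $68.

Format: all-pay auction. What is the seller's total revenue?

Total revenue: $618

Bids ranked: 119 (Talon) > 95 (Cobalt) > 90 (Willow) > 88 (Apex) > 68 (Sable) > 56 (Vantage) > …
Talon wins with the top bid; all bids are sunk regardless.
Every bidder forfeits their bid regardless of winning.
Revenue = 119 + 95 + 88 + 53 + 90 + 56 + 49 + 68 = $618.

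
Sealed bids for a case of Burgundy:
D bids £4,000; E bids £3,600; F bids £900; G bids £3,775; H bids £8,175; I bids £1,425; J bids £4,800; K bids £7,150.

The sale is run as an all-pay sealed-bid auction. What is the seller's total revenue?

Total revenue: £33,825

All-pay sealed-bid auction: the highest bidder wins the item, but every bidder pays their own bid.
Bids ranked: 8,175 (H) > 7,150 (K) > 4,800 (J) > 4,000 (D) > 3,775 (G) > 3,600 (E) > …
Every bidder forfeits their bid regardless of winning.
Revenue = 4,000 + 3,600 + 900 + 3,775 + 8,175 + 1,425 + 4,800 + 7,150 = £33,825.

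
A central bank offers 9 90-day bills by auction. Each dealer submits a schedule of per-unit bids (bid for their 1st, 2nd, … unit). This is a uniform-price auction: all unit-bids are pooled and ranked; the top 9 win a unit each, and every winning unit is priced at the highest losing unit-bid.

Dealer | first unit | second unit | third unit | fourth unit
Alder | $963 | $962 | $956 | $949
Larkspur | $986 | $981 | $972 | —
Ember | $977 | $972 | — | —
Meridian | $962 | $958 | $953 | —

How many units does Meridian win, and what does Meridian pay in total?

Meridian: 2 units, pays $1,912

Pooled unit-bids ranked (top 9): 986 (Larkspur-1), 981 (Larkspur-2), 977 (Ember-1), 972 (Larkspur-3), 972 (Ember-2), 963 (Alder-1), 962 (Alder-2), 962 (Meridian-1), 958 (Meridian-2)
The (k+1)-th unit-bid is $956.
Meridian wins 2 unit(s) at $956 each.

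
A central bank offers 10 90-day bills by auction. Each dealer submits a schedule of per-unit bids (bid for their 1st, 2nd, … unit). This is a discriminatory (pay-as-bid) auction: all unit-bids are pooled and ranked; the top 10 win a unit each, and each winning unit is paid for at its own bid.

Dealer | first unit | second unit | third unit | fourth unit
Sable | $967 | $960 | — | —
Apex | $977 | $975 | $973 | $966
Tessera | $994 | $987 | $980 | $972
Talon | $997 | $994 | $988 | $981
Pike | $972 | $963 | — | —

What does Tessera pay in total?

Tessera pays $2,961

Merging the schedules and taking the best 10: 997 (Talon-1), 994 (Tessera-1), 994 (Talon-2), 988 (Talon-3), 987 (Tessera-2), 981 (Talon-4), 980 (Tessera-3), 977 (Apex-1), 975 (Apex-2), 973 (Apex-3)
Next rejected bid: $972 (not a price — pay-as-bid).
Tessera's winning unit-bids: 994 + 987 + 980 = $2,961.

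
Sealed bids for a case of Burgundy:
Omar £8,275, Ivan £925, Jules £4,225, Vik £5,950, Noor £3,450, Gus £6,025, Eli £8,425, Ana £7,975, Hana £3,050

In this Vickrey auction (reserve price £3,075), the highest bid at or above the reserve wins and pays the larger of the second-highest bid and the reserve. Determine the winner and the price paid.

Eli pays £8,275

Bids in order: 8,425 (Eli) > 8,275 (Omar) > 7,975 (Ana) > 6,025 (Gus) > 5,950 (Vik) > 4,225 (Jules) > …
Highest eligible bid: Eli at £8,425.
Second-highest bid £8,275 exceeds the reserve £3,075 → payment £8,275.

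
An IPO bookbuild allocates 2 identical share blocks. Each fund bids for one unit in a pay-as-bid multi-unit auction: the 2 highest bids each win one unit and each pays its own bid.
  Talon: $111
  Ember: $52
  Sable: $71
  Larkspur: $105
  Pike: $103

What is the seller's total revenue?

Sorting: 111 (Talon), 105 (Larkspur), 103 (Pike), 71 (Sable), …
Top 2: Talon, Larkspur.
Total revenue = 111 + 105 = $216.

Total revenue: $216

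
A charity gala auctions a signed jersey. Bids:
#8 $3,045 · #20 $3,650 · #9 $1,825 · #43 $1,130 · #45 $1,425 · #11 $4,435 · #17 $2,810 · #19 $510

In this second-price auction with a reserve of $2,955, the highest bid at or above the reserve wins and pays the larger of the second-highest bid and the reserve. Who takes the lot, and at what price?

#11 pays $3,650

Bids ranked: 4,435 (#11) > 3,650 (#20) > 3,045 (#8) > 2,810 (#17) > 1,825 (#9) > 1,425 (#45) > …
#11 has the top bid at or above the reserve ($4,435).
Second-highest bid $3,650 exceeds the reserve $2,955 → payment $3,650.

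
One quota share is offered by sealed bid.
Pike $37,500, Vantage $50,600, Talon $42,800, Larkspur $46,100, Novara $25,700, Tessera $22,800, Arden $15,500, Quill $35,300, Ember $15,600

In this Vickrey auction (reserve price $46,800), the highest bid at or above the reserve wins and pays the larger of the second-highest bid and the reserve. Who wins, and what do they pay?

Sorting bids: 50,600 (Vantage) > 46,100 (Larkspur) > 42,800 (Talon) > 37,500 (Pike) > 35,300 (Quill) > 25,700 (Novara) > …
Highest eligible bid: Vantage at $50,600.
max(second-highest $46,100, reserve $46,800) = $46,800.

Vantage pays $46,800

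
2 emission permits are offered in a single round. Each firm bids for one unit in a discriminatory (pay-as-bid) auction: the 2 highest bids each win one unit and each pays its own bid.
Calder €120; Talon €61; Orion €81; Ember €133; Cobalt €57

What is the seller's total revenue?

Ordering the bids: 133 (Ember), 120 (Calder), 81 (Orion), 61 (Talon), …
The 2 highest are Ember, Calder.
Total revenue = 133 + 120 = €253.

Total revenue: €253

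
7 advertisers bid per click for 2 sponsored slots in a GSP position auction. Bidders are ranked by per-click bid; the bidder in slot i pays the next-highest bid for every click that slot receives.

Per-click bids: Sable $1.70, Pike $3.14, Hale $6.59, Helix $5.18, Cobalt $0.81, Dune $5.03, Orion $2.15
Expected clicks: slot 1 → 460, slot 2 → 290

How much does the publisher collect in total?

Total revenue: $3841.50

Per-click bids in order: $6.59 (Hale) > $5.18 (Helix) > $5.03 (Dune) > …
Slot 1: Hale pays $5.18 × 460 = $2382.80
Slot 2: Helix pays $5.03 × 290 = $1458.70
Total = $3841.50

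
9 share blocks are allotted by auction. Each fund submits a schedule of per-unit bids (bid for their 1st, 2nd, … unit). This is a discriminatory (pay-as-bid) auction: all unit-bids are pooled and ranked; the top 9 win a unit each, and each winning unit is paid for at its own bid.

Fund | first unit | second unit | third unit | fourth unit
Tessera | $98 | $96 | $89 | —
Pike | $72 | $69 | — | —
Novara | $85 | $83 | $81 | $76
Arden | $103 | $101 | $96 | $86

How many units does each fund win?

All unit-bids, highest first — top 9: 103 (Arden-1), 101 (Arden-2), 98 (Tessera-1), 96 (Tessera-2), 96 (Arden-3), 89 (Tessera-3), 86 (Arden-4), 85 (Novara-1), 83 (Novara-2)
Next rejected bid: $81 (not a price — pay-as-bid).
Allocation: Arden 4, Novara 2, Tessera 3.

Arden 4, Novara 2, Tessera 3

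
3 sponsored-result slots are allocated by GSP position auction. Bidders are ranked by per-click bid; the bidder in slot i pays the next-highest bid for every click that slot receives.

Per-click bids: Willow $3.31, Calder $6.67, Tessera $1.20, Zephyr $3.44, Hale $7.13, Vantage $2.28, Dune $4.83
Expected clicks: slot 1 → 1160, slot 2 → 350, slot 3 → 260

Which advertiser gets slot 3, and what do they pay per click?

Dune; $3.44 per click

Sorting advertisers: $7.13 (Hale) > $6.67 (Calder) > $4.83 (Dune) > $3.44 (Zephyr) > …
Slot 3 goes to the third-ranked bidder, Dune, who pays the next bid down: $3.44/click.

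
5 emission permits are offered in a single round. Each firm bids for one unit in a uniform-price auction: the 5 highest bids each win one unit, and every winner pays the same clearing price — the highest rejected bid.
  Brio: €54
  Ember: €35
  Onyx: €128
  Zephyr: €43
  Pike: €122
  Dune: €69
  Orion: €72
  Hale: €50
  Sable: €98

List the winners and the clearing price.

Onyx, Pike, Sable, Orion, Dune; each pays €54

Sorting: 128 (Onyx), 122 (Pike), 98 (Sable), 72 (Orion), 69 (Dune), 54 (Brio), 50 (Hale), …
Winners (5 units): Onyx, Pike, Sable, Orion, Dune.
Highest unsuccessful bid: €54 → clearing price.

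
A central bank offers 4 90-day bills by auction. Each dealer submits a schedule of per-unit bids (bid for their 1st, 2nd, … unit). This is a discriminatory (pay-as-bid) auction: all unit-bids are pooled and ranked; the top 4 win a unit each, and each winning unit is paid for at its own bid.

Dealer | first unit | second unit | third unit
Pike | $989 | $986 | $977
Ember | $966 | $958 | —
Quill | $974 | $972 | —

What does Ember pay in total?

Ember pays $0

All unit-bids, highest first — top 4: 989 (Pike-1), 986 (Pike-2), 977 (Pike-3), 974 (Quill-1)
Next rejected bid: $972 (not a price — pay-as-bid).
Ember wins no units.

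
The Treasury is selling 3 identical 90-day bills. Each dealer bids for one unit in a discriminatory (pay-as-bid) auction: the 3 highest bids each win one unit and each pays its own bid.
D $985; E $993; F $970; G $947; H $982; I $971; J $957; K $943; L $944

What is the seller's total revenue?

Bids ranked high→low: 993 (E), 985 (D), 982 (H), 971 (I), 970 (F), …
Winners (3 units): E, D, H.
Total revenue = 993 + 985 + 982 = $2,960.

Total revenue: $2,960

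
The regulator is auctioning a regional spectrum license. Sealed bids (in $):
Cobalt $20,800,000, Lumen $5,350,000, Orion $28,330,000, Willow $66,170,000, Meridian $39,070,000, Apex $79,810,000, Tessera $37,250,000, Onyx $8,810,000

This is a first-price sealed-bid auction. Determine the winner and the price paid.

Apex pays $79,810,000

Rule: the highest bidder wins and pays their own bid.
Sorting bids: 79,810,000 (Apex) > 66,170,000 (Willow) > 39,070,000 (Meridian) > 37,250,000 (Tessera) > 28,330,000 (Orion) > 20,800,000 (Cobalt) > …
First-price: Apex pays what they bid, $79,810,000.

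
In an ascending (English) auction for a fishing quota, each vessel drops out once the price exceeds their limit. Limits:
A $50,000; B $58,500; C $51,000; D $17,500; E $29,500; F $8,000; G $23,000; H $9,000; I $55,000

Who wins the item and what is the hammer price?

Open ascending-bid auction: the price rises until one bidder remains; the winner pays the price at which the last rival dropped out.
Sorting limits: 58,500 (B) > 55,000 (I) > 51,000 (C) > 50,000 (A) > 29,500 (E) > 23,000 (G) > …
Once the price passes $55,000, only B is left; the hammer falls at I's limit of $55,000.

B wins at $55,000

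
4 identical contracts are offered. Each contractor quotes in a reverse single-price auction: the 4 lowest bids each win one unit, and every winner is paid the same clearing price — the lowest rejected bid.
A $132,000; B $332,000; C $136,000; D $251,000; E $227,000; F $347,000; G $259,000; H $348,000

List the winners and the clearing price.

A, C, E, D; each is paid $259,000

Ordering the bids: 132,000 (A), 136,000 (C), 227,000 (E), 251,000 (D), 259,000 (G), 332,000 (B), …
The 4 lowest are A, C, E, D.
Clearing price = lowest rejected bid = $259,000.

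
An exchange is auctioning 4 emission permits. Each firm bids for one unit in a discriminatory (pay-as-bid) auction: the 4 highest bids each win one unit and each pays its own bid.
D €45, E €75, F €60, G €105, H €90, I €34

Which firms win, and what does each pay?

G €105, H €90, E €75, F €60

Sorting: 105 (G), 90 (H), 75 (E), 60 (F), 45 (D), 34 (I)
The 4 highest are G, H, E, F.
Each winner pays its own bid: G €105, H €90, E €75, F €60.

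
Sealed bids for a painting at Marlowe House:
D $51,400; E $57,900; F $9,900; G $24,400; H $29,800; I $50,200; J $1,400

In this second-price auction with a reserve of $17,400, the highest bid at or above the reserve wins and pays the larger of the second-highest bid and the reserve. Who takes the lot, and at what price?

Rule: the highest bid at or above the reserve wins and pays the larger of the second-highest bid and the reserve.
Bids ranked: 57,900 (E) > 51,400 (D) > 50,200 (I) > 29,800 (H) > 24,400 (G) > 9,900 (F) > …
Highest eligible bid: E at $57,900.
max(second-highest $51,400, reserve $17,400) = $51,400; the reserve does not bind.

E pays $51,400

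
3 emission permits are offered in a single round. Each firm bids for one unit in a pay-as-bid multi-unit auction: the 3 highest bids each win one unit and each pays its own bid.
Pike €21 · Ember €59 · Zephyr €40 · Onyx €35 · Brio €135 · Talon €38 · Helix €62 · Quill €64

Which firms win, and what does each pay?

Brio €135, Quill €64, Helix €62

Sorting: 135 (Brio), 64 (Quill), 62 (Helix), 59 (Ember), 40 (Zephyr), …
Top 3: Brio, Quill, Helix.
Each winner pays its own bid: Brio €135, Quill €64, Helix €62.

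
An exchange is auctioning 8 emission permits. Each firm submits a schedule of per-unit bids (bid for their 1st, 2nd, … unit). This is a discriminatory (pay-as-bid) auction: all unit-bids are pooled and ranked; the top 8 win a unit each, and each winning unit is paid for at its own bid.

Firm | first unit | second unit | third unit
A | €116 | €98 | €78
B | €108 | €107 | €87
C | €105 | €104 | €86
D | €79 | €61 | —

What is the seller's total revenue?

Total revenue: €811

Pooled unit-bids ranked (top 8): 116 (A-1), 108 (B-1), 107 (B-2), 105 (C-1), 104 (C-2), 98 (A-2), 87 (B-3), 86 (C-3)
Next rejected bid: €79 (not a price — pay-as-bid).
Each winning unit pays its own bid.
Revenue = 116 + 108 + 107 + 105 + 104 + 98 + 87 + 86 = €811.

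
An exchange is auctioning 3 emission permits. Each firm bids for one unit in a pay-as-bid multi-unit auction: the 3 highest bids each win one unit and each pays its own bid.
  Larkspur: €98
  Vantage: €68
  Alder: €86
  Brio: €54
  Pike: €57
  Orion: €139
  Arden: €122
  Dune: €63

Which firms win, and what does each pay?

Orion €139, Arden €122, Larkspur €98

Bids ranked high→low: 139 (Orion), 122 (Arden), 98 (Larkspur), 86 (Alder), 68 (Vantage), …
Top 3: Orion, Arden, Larkspur.
Each winner pays its own bid: Orion €139, Arden €122, Larkspur €98.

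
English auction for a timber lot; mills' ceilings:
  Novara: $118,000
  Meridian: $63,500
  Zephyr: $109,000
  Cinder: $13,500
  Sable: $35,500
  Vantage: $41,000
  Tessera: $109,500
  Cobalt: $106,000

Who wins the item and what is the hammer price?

Sorting limits: 118,000 (Novara) > 109,500 (Tessera) > 109,000 (Zephyr) > 106,000 (Cobalt) > 63,500 (Meridian) > 41,000 (Vantage) > …
Tessera is the last rival to drop out, at $109,500; Novara remains and wins at that price.

Novara wins at $109,500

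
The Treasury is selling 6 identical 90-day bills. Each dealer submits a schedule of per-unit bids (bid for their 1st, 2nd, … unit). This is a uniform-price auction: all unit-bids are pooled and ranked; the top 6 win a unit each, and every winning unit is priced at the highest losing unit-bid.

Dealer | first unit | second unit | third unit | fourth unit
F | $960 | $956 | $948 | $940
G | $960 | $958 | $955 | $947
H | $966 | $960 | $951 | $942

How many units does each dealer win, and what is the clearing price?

F 2, G 2, H 2; clearing price $955

Pooled unit-bids ranked (top 6): 966 (H-1), 960 (F-1), 960 (G-1), 960 (H-2), 958 (G-2), 956 (F-2)
Highest rejected unit-bid = $955.
Allocation: F 2, G 2, H 2.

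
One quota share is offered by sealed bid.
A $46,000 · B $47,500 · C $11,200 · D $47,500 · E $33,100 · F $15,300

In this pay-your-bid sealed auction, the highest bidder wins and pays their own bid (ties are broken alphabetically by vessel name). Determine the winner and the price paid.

Sorting bids: 47,500 (B) > 47,500 (D) > 46,000 (A) > 33,100 (E) > 15,300 (F) > 11,200 (C)
Tie at $47,500 → B wins by tie-break.
First-price: B pays what they bid, $47,500.

B pays $47,500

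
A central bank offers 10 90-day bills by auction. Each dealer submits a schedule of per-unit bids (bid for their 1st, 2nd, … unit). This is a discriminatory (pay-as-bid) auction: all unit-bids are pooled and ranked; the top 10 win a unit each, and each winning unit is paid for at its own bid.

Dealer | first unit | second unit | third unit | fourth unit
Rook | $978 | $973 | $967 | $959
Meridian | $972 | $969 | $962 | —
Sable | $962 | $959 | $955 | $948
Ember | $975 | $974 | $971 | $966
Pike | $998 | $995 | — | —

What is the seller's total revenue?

Total revenue: $9,772

Pooled unit-bids ranked (top 10): 998 (Pike-1), 995 (Pike-2), 978 (Rook-1), 975 (Ember-1), 974 (Ember-2), 973 (Rook-2), 972 (Meridian-1), 971 (Ember-3), 969 (Meridian-2), 967 (Rook-3)
Next rejected bid: $966 (not a price — pay-as-bid).
Each winning unit pays its own bid.
Revenue = 998 + 995 + 978 + 975 + 974 + 973 + 972 + 971 + 969 + 967 = $9,772.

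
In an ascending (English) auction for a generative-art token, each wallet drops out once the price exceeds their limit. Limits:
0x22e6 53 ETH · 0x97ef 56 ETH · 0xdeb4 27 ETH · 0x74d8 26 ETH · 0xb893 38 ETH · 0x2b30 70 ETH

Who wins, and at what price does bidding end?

0x2b30 wins at 56 ETH

Open ascending-bid auction: the price rises until one bidder remains; the winner pays the price at which the last rival dropped out.
Sorting limits: 70 (0x2b30) > 56 (0x97ef) > 53 (0x22e6) > 38 (0xb893) > 27 (0xdeb4) > 26 (0x74d8)
Once the price passes 56 ETH, only 0x2b30 is left; the hammer falls at 0x97ef's limit of 56 ETH.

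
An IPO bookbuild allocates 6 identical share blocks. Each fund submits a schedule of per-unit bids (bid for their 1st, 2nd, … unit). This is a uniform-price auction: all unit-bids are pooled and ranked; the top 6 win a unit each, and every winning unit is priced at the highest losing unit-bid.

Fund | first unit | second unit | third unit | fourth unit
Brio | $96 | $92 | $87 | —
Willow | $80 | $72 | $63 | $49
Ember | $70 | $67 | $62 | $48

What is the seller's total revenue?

Total revenue: $402

Pooled unit-bids ranked (top 6): 96 (Brio-1), 92 (Brio-2), 87 (Brio-3), 80 (Willow-1), 72 (Willow-2), 70 (Ember-1)
Highest rejected unit-bid = $67.
Allocation: Brio 3, Ember 1, Willow 2. Every unit priced at $67.
Revenue = 6 × 67 = $402.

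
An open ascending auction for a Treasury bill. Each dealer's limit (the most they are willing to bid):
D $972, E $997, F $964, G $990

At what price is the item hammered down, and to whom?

E wins at $990

Limits in order: 997 (E) > 990 (G) > 972 (D) > 964 (F)
G is the last rival to drop out, at $990; E remains and wins at that price.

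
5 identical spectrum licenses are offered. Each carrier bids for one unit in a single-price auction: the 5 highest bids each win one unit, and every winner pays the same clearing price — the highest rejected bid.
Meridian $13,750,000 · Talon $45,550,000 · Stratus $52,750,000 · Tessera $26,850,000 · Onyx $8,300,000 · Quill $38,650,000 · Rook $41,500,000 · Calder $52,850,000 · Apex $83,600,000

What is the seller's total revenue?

Total revenue: $193,250,000

Sorting: 83,600,000 (Apex), 52,850,000 (Calder), 52,750,000 (Stratus), 45,550,000 (Talon), 41,500,000 (Rook), 38,650,000 (Quill), 26,850,000 (Tessera), …
Winners (5 units): Apex, Calder, Stratus, Talon, Rook.
Highest unsuccessful bid: $38,650,000 → clearing price.
Total revenue = 5 × $38,650,000 = $193,250,000.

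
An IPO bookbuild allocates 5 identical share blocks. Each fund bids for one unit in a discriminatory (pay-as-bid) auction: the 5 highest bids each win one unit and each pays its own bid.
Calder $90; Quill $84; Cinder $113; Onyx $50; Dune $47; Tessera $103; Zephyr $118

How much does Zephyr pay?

Sorting: 118 (Zephyr), 113 (Cinder), 103 (Tessera), 90 (Calder), 84 (Quill), 50 (Onyx), 47 (Dune)
The 5 highest are Zephyr, Cinder, Tessera, Calder, Quill.
Zephyr wins → own bid $118.

Zephyr pays $118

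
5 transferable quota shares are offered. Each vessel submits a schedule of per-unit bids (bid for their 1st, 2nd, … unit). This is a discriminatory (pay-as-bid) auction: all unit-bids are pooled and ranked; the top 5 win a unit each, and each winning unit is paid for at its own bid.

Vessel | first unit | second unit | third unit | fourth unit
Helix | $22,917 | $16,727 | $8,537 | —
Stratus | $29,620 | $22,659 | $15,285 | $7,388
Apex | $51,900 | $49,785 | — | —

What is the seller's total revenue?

All unit-bids, highest first — top 5: 51,900 (Apex-1), 49,785 (Apex-2), 29,620 (Stratus-1), 22,917 (Helix-1), 22,659 (Stratus-2)
Next rejected bid: $16,727 (not a price — pay-as-bid).
Each winning unit pays its own bid.
Revenue = 51,900 + 49,785 + 29,620 + 22,917 + 22,659 = $176,881.

Total revenue: $176,881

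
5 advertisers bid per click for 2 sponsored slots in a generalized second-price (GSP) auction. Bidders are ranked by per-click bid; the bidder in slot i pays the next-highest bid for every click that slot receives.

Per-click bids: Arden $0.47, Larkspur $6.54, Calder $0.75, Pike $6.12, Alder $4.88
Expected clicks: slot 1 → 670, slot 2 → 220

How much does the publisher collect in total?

Total revenue: $5174.00

Per-click bids in order: $6.54 (Larkspur) > $6.12 (Pike) > $4.88 (Alder) > …
Slot 1: Larkspur pays $6.12 × 670 = $4100.40
Slot 2: Pike pays $4.88 × 220 = $1073.60
Total = $5174.00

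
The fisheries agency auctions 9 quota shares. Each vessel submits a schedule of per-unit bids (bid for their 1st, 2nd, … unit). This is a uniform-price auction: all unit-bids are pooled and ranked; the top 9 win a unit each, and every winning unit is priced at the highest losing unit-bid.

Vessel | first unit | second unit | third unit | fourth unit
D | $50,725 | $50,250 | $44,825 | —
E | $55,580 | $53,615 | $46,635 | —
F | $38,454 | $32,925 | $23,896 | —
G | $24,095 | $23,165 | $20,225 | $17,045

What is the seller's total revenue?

Total revenue: $215,064

Merging the schedules and taking the best 9: 55,580 (E-1), 53,615 (E-2), 50,725 (D-1), 50,250 (D-2), 46,635 (E-3), 44,825 (D-3), 38,454 (F-1), 32,925 (F-2), 24,095 (G-1)
First bid not allocated: $23,896.
Allocation: D 3, E 3, F 2, G 1. Every unit priced at $23,896.
Revenue = 9 × 23,896 = $215,064.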